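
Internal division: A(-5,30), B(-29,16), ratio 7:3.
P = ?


Px = (7*(-29) + 3*(-5))/10 = -218/10 = -21.8000
Py = (7*16 + 3*30)/10 = 202/10 = 20.2000

P = (-21.8000, 20.2000)


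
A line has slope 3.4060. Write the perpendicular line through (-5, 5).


Perpendicular slope = -1/m1 = -1/3.4060 = -0.2936
b2 = y0 - m2*x0 = 5 - 5/3.4060 = 5 - 1.4680 = 3.5320

y = -0.2936x + 3.5320


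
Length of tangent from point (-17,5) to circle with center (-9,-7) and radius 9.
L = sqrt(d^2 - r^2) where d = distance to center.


d = sqrt((-17+ 9)^2 + (5+ 7)^2) = sqrt(64+144) = 14.4222
L = sqrt(208.0000 - 81) = sqrt(127.0000) = 11.2694

11.2694


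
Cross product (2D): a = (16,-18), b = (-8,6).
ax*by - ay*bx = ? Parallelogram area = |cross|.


cross = 16*6 + 18*(-8) = 96 - 144 = -48
Parallelogram area = |-48| = 48

cross = -48, parallelogram area = 48


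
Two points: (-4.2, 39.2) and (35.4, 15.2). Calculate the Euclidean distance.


dx = 35.4 + 4.2 = 39.6
dy = 15.2 - 39.2 = -24
d = sqrt(1568.16 + 576) = sqrt(2144.16) = 46.3051

46.3051


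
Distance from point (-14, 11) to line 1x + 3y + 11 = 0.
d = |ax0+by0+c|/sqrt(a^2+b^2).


|1*(-14) + 3*11 + 11| = |30| = 30
sqrt(1 + 9) = sqrt(10) = 3.1623
d = 30/sqrt(10) = 9.4868

9.4868


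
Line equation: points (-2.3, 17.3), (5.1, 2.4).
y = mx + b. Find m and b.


m = (-14.9)/(7.4) = -2.0135
b = y1 - m*x1 = 17.3 - (-14.9*(-2.3))/(7.4) = 17.3 - 4.6311 = 12.6689

y = -2.0135x + 12.6689


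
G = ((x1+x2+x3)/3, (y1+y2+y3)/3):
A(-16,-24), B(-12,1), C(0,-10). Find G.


Gx = (-16- 12+0)/3 = -28/3 = -9.3333
Gy = (-24+1- 10)/3 = -33/3 = -11.0000

G = (-9.3333, -11.0000)


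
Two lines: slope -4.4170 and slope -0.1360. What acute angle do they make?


m1-m2 = -4.281
1+m1*m2 = 1.600712
tan(theta) = |-4.281/1.600712| = 2.674435
theta = arctan(|-4.281/1.600712|) = 69.4987 degrees (acute angle)

69.4987 degrees


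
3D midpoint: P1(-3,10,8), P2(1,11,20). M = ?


Mx = (-3+1)/2 = -1.0000
My = (10+11)/2 = 10.5000
Mz = (8+20)/2 = 14.0000

M = (-1.0000, 10.5000, 14.0000)


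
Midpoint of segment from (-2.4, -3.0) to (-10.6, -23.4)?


Mx = (-2.4 - 10.6)/2 = -13.0/2 = -6.5000
My = (-3.0 - 23.4)/2 = -26.4/2 = -13.2000

(-6.5000, -13.2000)


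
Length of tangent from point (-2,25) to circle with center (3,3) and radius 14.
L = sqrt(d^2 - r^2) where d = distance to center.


d = sqrt((-2-3)^2 + (25-3)^2) = sqrt(25+484) = 22.5610
L = sqrt(509.0000 - 196) = sqrt(313.0000) = 17.6918

17.6918


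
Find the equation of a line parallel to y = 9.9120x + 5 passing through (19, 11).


Parallel lines have equal slopes.
m2 = 9.9120
b2 = 11 - 9.9120*19 = -177.3280

y = 9.9120x - 177.3280


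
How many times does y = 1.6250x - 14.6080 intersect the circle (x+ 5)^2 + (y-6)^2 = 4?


Substitute y = 1.6250x - 14.6080: (x+ 5)^2 + (1.6250x- 14.6080-6)^2 = 4
Expand to Ax^2 + Bx + C = 0, where b-k = -20.608
A = 1+m^2 = 3.640625
B = 2(m(b-k) - h) = 2(1.6250*(-20.608) + 5) = -56.976
C = h^2 + (b-k)^2 - r^2 = 25 + 424.689664 - 4 = 445.689664
disc = B^2-4AC = 3246.2646 - 6490.3557 = -3244.0911
disc < 0

0 intersection points


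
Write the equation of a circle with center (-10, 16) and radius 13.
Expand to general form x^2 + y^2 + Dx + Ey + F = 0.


(x+ 10)^2 + (y-16)^2 = 13^2
D = -2h = 20, E = -2k = -32
F = h^2+k^2-r^2 = 100+256-169 = 187

x^2 + y^2 + 20x - 32y + 187 = 0


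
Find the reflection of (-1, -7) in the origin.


Reflection rule for origin: (-x, -y)
(-1, -7) -> (1, 7)

(1, 7)


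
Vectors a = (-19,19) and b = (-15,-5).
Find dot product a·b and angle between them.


a·b = -19*(-15) + 19*(-5) = 285 - 95 = 190
|a| = sqrt(361+361) = 26.8701
|b| = sqrt(225+25) = 15.8114
cos(theta) = 190/(sqrt(722)*sqrt(250)) = 190/sqrt(180500) = 0.447214
theta = arccos(190/sqrt(180500)) = 63.4349 degrees

a·b = 190, theta = 63.4349 deg


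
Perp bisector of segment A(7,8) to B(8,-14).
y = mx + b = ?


Midpoint = (7.5, -3)
Slope of AB = dy/dx = -22/1 = -22.0000
Perp slope = -dx/dy = 1/22 = 0.0455
b = My - (perp slope)*Mx = -3 + (1*7.5)/(-22) = -3 - 0.3409 = -3.3409

y = 0.0455x - 3.3409


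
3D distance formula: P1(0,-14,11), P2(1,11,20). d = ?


dx=1, dy=25, dz=9
d = sqrt(1+625+81) = sqrt(707) = 26.5895

26.5895


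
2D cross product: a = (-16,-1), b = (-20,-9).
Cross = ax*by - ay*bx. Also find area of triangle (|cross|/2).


cross = -16*(-9) + 1*(-20) = 144 - 20 = 124
Triangle area = |124|/2 = 124/2 = 62.0000

cross = 124, triangle area = 62.0000


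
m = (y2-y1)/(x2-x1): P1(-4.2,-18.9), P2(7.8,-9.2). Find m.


dy = -9.2 + 18.9 = 9.7
dx = 7.8 + 4.2 = 12.0
m = 9.7/12.0 = 0.8083

m = 0.8083


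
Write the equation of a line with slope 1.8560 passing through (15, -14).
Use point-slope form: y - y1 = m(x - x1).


y + 14 = 1.8560(x - 15)
y = 1.8560x - 14 - 1.8560*15
y = 1.8560x - 41.8400

y = 1.8560x - 41.8400


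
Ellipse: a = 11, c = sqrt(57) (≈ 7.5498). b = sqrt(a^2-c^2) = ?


b^2 = 11^2 - (sqrt(57))^2 = 121 - 57 = 64
b = sqrt(64) = 8

b = 8


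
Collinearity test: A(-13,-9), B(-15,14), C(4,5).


-13*(14-5) - 15*(5+ 9) + 4*(-9-14)
= -117 - 210 - 92 = -419

No, not collinear (determinant = -419)


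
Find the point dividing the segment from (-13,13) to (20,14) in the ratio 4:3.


Px = (4*20 + 3*(-13))/7 = 41/7 = 5.8571
Py = (4*14 + 3*13)/7 = 95/7 = 13.5714

P = (5.8571, 13.5714)


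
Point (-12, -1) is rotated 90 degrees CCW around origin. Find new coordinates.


cos(90) = 0, sin(90) = 1
x' = -12*0 + 1*1 = 1
y' = -12*1 - 1*0 = -12

(1, -12)


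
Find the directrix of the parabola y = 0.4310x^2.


a = 0.4310
1/(4a) = 0.5800
directrix: y = -0.5800 = -0.5800

y = -0.5800


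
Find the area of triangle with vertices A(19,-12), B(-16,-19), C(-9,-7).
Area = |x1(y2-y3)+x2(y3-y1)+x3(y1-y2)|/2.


19*(-19+ 7) = -228
-16*(-7+ 12) = -80
-9*(-12+ 19) = -63
sum = -371
Area = |-371|/2 = 185.5000

185.5000 sq units


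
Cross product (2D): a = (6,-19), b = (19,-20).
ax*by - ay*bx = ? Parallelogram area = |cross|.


cross = 6*(-20) + 19*19 = -120 + 361 = 241
Parallelogram area = |241| = 241

cross = 241, parallelogram area = 241


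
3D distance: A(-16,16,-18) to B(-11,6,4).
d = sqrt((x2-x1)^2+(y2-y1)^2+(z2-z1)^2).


dx=5, dy=-10, dz=22
d = sqrt(25+100+484) = sqrt(609) = 24.6779

24.6779


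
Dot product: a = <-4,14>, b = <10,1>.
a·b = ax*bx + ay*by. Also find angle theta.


a·b = -4*10 + 14*1 = -40 + 14 = -26
|a| = sqrt(16+196) = 14.5602
|b| = sqrt(100+1) = 10.0499
cos(theta) = -26/(sqrt(212)*sqrt(101)) = -26/sqrt(21412) = -0.177683
theta = arccos(-26/sqrt(21412)) = 100.2348 degrees

a·b = -26, theta = 100.2348 deg


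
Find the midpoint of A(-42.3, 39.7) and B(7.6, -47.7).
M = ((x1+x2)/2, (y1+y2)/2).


Mx = (-42.3 + 7.6)/2 = -34.7/2 = -17.3500
My = (39.7 - 47.7)/2 = -8.0/2 = -4.0000

(-17.3500, -4.0000)


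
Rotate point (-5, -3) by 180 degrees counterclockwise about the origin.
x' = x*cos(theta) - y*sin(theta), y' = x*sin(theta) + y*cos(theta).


cos(180) = -1, sin(180) = 0
x' = -5*(-1) + 3*0 = 5
y' = -5*0 - 3*(-1) = 3

(5, 3)


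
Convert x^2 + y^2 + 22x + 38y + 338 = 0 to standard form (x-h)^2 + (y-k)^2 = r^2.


h = -D/2 = -22/2 = -11
k = -E/2 = -38/2 = -19
r^2 = h^2 + k^2 - F = 121 + 361 - 338 = 144
r = 12

Center (-11, -19), radius = 12


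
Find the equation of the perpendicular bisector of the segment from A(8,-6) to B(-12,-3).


Midpoint = (-2, -4.5)
Slope of AB = dy/dx = 3/(-20) = -0.1500
Perp slope = -dx/dy = 20/3 = 6.6667
b = My - (perp slope)*Mx = -4.5 + (-20*(-2))/3 = -4.5 + 13.3333 = 8.8333

y = 6.6667x + 8.8333


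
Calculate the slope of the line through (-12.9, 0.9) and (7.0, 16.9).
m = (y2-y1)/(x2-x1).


dy = 16.9 - 0.9 = 16
dx = 7.0 + 12.9 = 19.9
m = 16/19.9 = 0.8040

m = 0.8040


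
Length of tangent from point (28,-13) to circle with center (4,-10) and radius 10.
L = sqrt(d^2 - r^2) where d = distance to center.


d = sqrt((28-4)^2 + (-13+ 10)^2) = sqrt(576+9) = 24.1868
L = sqrt(585.0000 - 100) = sqrt(485.0000) = 22.0227

22.0227


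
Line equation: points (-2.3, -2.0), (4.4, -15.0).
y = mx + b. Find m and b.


m = (-13.0)/(6.7) = -1.9403
b = y1 - m*x1 = -2.0 - (-13.0*(-2.3))/(6.7) = -2.0 - 4.4627 = -6.4627

y = -1.9403x - 6.4627


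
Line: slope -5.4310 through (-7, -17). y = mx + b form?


y + 17 = -5.4310(x + 7)
y = -5.4310x - 17 + 5.4310*(-7)
y = -5.4310x - 55.0170

y = -5.4310x - 55.0170


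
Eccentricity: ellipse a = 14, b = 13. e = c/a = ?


c = sqrt(196-169) = sqrt(27) = 5.1962
e = c/a = sqrt(27)/14 = 0.3712

e = 0.3712


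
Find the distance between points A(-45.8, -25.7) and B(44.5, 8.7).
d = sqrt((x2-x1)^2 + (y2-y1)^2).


dx = 44.5 + 45.8 = 90.3
dy = 8.7 + 25.7 = 34.4
d = sqrt(8154.09 + 1183.36) = sqrt(9337.45) = 96.6305

96.6305


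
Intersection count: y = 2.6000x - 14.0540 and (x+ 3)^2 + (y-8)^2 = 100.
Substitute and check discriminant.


Substitute y = 2.6000x - 14.0540: (x+ 3)^2 + (2.6000x- 14.0540-8)^2 = 100
Expand to Ax^2 + Bx + C = 0, where b-k = -22.054
A = 1+m^2 = 7.76
B = 2(m(b-k) - h) = 2(2.6000*(-22.054) + 3) = -108.6808
C = h^2 + (b-k)^2 - r^2 = 9 + 486.378916 - 100 = 395.378916
disc = B^2-4AC = 11811.5163 - 12272.5616 = -461.0453
disc < 0

0 intersection points


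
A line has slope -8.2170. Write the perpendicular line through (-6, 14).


Perpendicular slope = -1/m1 = -1/(-8.2170) = 0.1217
b2 = y0 - m2*x0 = 14 - 6/(-8.2170) = 14 + 0.7302 = 14.7302

y = 0.1217x + 14.7302


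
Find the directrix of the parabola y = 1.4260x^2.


a = 1.4260
1/(4a) = 0.1753
directrix: y = -0.1753 = -0.1753

y = -0.1753


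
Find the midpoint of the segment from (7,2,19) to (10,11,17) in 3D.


Mx = (7+10)/2 = 8.5000
My = (2+11)/2 = 6.5000
Mz = (19+17)/2 = 18.0000

M = (8.5000, 6.5000, 18.0000)


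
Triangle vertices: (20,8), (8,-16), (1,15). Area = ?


20*(-16-15) = -620
8*(15-8) = 56
1*(8+ 16) = 24
sum = -540
Area = |-540|/2 = 270.0000

270.0000 sq units


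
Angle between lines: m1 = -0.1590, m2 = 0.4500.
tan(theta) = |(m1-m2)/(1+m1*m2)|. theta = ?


m1-m2 = -0.609
1+m1*m2 = 0.92845
tan(theta) = |-0.609/0.92845| = 0.655932
theta = arctan(|-0.609/0.92845|) = 33.2621 degrees (acute angle)

33.2621 degrees


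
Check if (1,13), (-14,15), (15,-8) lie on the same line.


1*(15+ 8) - 14*(-8-13) + 15*(13-15)
= 23 + 294 - 30 = 287

No, not collinear (determinant = 287)


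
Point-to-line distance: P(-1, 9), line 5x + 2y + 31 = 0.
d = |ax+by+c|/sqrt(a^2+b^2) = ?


|5*(-1) + 2*9 + 31| = |44| = 44
sqrt(25 + 4) = sqrt(29) = 5.3852
d = 44/sqrt(29) = 8.1706

8.1706


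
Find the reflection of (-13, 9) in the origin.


Reflection rule for origin: (-x, -y)
(-13, 9) -> (13, -9)

(13, -9)


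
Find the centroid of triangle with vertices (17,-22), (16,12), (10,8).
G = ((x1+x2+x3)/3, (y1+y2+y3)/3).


Gx = (17+16+10)/3 = 43/3 = 14.3333
Gy = (-22+12+8)/3 = -2/3 = -0.6667

G = (14.3333, -0.6667)


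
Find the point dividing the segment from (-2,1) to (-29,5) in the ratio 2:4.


Px = (2*(-29) + 4*(-2))/6 = -66/6 = -11.0000
Py = (2*5 + 4*1)/6 = 14/6 = 2.3333

P = (-11.0000, 2.3333)


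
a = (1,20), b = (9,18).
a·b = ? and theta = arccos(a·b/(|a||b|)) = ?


a·b = 1*9 + 20*18 = 9 + 360 = 369
|a| = sqrt(1+400) = 20.0250
|b| = sqrt(81+324) = 20.1246
cos(theta) = 369/(sqrt(401)*sqrt(405)) = 369/sqrt(162405) = 0.915644
theta = arccos(369/sqrt(162405)) = 23.7026 degrees

a·b = 369, theta = 23.7026 deg


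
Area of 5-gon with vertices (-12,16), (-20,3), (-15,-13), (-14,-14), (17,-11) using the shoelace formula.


sum(xi*y_{i+1}) = -12*3 - 20*(-13) - 15*(-14) - 14*(-11) + 17*16 = 860
sum(yi*x_{i+1}) = 16*(-20) + 3*(-15) - 13*(-14) - 14*17 - 11*(-12) = -289
Area = |860 + 289|/2 = 1149/2 = 574.5000

574.5000 sq units


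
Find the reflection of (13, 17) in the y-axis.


Reflection rule for y-axis: (-x, y)
(13, 17) -> (-13, 17)

(-13, 17)


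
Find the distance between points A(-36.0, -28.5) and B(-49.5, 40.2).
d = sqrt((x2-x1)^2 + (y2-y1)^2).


dx = -49.5 + 36.0 = -13.5
dy = 40.2 + 28.5 = 68.7
d = sqrt(182.25 + 4719.69) = sqrt(4901.94) = 70.0139

70.0139


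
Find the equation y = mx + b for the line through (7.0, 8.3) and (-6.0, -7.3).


m = (-15.6)/(-13.0) = 1.2000
b = y1 - m*x1 = 8.3 - (-15.6*7.0)/(-13.0) = 8.3 - 8.4000 = -0.1000

y = 1.2000x - 0.1000


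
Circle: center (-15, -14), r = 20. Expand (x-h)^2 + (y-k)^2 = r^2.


(x+ 15)^2 + (y+ 14)^2 = 20^2
D = -2h = 30, E = -2k = 28
F = h^2+k^2-r^2 = 225+196-400 = 21

x^2 + y^2 + 30x + 28y + 21 = 0


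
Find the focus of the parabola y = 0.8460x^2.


a = 0.8460
4a = 3.3840
focus = (0, 1/3.3840) = (0, 0.2955)

Focus = (0, 0.2955)


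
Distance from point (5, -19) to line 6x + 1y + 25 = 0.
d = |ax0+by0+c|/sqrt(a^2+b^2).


|6*5 + 1*(-19) + 25| = |36| = 36
sqrt(36 + 1) = sqrt(37) = 6.0828
d = 36/sqrt(37) = 5.9184

5.9184


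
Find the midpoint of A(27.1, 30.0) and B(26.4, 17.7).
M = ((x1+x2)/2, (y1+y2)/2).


Mx = (27.1 + 26.4)/2 = 53.5/2 = 26.7500
My = (30.0 + 17.7)/2 = 47.7/2 = 23.8500

(26.7500, 23.8500)


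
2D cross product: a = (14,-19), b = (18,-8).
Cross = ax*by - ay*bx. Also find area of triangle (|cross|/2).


cross = 14*(-8) + 19*18 = -112 + 342 = 230
Triangle area = |230|/2 = 230/2 = 115.0000

cross = 230, triangle area = 115.0000


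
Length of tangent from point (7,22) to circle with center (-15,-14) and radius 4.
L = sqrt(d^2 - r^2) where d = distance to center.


d = sqrt((7+ 15)^2 + (22+ 14)^2) = sqrt(484+1296) = 42.1900
L = sqrt(1780.0000 - 16) = sqrt(1764.0000) = 42.0000

42.0000


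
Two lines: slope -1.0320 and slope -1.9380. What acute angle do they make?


m1-m2 = 0.906
1+m1*m2 = 3.000016
tan(theta) = |0.906/3.000016| = 0.301998
theta = arctan(|0.906/3.000016|) = 16.8042 degrees (acute angle)

16.8042 degrees


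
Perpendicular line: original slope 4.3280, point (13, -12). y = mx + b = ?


Perpendicular slope = -1/m1 = -1/4.3280 = -0.2311
b2 = y0 - m2*x0 = -12 + 13/4.3280 = -12 + 3.0037 = -8.9963

y = -0.2311x - 8.9963


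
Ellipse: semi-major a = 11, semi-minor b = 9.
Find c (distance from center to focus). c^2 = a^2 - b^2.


c^2 = 11^2 - 9^2 = 121 - 81 = 40
c = sqrt(40) = 6.3246

c = 6.3246


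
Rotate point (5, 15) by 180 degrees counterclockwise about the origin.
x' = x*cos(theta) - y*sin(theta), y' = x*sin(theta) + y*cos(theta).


cos(180) = -1, sin(180) = 0
x' = 5*(-1) - 15*0 = -5
y' = 5*0 + 15*(-1) = -15

(-5, -15)


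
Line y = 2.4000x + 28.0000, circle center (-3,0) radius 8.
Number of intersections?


Substitute y = 2.4000x + 28.0000: (x+ 3)^2 + (2.4000x+28.0000-0)^2 = 64
Expand to Ax^2 + Bx + C = 0, where b-k = 28
A = 1+m^2 = 6.76
B = 2(m(b-k) - h) = 2(2.4000*28 + 3) = 140.4
C = h^2 + (b-k)^2 - r^2 = 9 + 784 - 64 = 729
disc = B^2-4AC = 19712.1600 - 19712.1600 = 0
disc = 0

1 intersection point (tangent)


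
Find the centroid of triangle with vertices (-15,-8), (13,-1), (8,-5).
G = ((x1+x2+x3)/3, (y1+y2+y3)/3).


Gx = (-15+13+8)/3 = 6/3 = 2.0000
Gy = (-8- 1- 5)/3 = -14/3 = -4.6667

G = (2.0000, -4.6667)


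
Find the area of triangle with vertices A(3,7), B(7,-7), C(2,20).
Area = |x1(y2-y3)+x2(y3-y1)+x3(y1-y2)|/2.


3*(-7-20) = -81
7*(20-7) = 91
2*(7+ 7) = 28
sum = 38
Area = |38|/2 = 19.0000

19.0000 sq units


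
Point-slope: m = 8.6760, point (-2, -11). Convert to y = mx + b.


y + 11 = 8.6760(x + 2)
y = 8.6760x - 11 - 8.6760*(-2)
y = 8.6760x + 6.3520

y = 8.6760x + 6.3520


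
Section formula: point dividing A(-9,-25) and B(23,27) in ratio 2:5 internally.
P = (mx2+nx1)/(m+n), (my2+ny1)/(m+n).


Px = (2*23 + 5*(-9))/7 = 1/7 = 0.1429
Py = (2*27 + 5*(-25))/7 = -71/7 = -10.1429

P = (0.1429, -10.1429)


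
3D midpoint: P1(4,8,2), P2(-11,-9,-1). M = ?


Mx = (4- 11)/2 = -3.5000
My = (8- 9)/2 = -0.5000
Mz = (2- 1)/2 = 0.5000

M = (-3.5000, -0.5000, 0.5000)


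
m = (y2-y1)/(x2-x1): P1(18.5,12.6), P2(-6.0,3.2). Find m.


dy = 3.2 - 12.6 = -9.4
dx = -6.0 - 18.5 = -24.5
m = -9.4/(-24.5) = 0.3837

m = 0.3837


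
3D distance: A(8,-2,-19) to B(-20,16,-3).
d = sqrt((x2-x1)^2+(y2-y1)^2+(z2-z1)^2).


dx=-28, dy=18, dz=16
d = sqrt(784+324+256) = sqrt(1364) = 36.9324

36.9324


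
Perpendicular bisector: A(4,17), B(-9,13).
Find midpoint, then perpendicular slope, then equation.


Midpoint = (-2.5, 15)
Slope of AB = dy/dx = -4/(-13) = 0.3077
Perp slope = -dx/dy = -13/4 = -3.2500
b = My - (perp slope)*Mx = 15 + (-13*(-2.5))/(-4) = 15 - 8.1250 = 6.8750

y = -3.2500x + 6.8750


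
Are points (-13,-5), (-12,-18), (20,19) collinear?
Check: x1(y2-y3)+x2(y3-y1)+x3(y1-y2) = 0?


-13*(-18-19) - 12*(19+ 5) + 20*(-5+ 18)
= 481 - 288 + 260 = 453

No, not collinear (determinant = 453)


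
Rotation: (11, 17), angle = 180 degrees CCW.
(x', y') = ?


cos(180) = -1, sin(180) = 0
x' = 11*(-1) - 17*0 = -11
y' = 11*0 + 17*(-1) = -17

(-11, -17)


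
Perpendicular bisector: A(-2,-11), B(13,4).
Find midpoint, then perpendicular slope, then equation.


Midpoint = (5.5, -3.5)
Slope of AB = dy/dx = 15/15 = 1.0000
Perp slope = -dx/dy = -15/15 = -1.0000
b = My - (perp slope)*Mx = -3.5 + (15*5.5)/15 = -3.5 + 5.5000 = 2.0000

y = -1.0000x + 2.0000


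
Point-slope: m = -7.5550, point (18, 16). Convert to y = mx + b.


y - 16 = -7.5550(x - 18)
y = -7.5550x + 16 + 7.5550*18
y = -7.5550x + 151.9900

y = -7.5550x + 151.9900


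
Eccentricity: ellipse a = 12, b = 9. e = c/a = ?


c = sqrt(144-81) = sqrt(63) = 7.9373
e = c/a = sqrt(63)/12 = 0.6614

e = 0.6614


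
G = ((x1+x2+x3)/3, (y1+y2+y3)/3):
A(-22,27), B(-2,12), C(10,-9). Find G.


Gx = (-22- 2+10)/3 = -14/3 = -4.6667
Gy = (27+12- 9)/3 = 30/3 = 10.0000

G = (-4.6667, 10.0000)


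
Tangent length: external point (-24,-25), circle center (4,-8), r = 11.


d = sqrt((-24-4)^2 + (-25+ 8)^2) = sqrt(784+289) = 32.7567
L = sqrt(1073.0000 - 121) = sqrt(952.0000) = 30.8545

30.8545


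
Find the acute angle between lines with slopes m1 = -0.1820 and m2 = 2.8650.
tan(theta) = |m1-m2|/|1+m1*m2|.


m1-m2 = -3.047
1+m1*m2 = 0.47857
tan(theta) = |-3.047/0.47857| = 6.366885
theta = arctan(|-3.047/0.47857|) = 81.0739 degrees (acute angle)

81.0739 degrees


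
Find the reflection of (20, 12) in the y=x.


Reflection rule for y=x: (y, x)
(20, 12) -> (12, 20)

(12, 20)


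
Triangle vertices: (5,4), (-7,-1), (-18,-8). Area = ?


5*(-1+ 8) = 35
-7*(-8-4) = 84
-18*(4+ 1) = -90
sum = 29
Area = |29|/2 = 14.5000

14.5000 sq units


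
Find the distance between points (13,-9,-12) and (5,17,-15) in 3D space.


dx=-8, dy=26, dz=-3
d = sqrt(64+676+9) = sqrt(749) = 27.3679

27.3679


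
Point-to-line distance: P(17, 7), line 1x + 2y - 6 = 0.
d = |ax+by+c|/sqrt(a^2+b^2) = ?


|1*17 + 2*7 - 6| = |25| = 25
sqrt(1 + 4) = sqrt(5) = 2.2361
d = 25/sqrt(5) = 11.1803

11.1803


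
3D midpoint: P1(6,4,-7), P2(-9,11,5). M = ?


Mx = (6- 9)/2 = -1.5000
My = (4+11)/2 = 7.5000
Mz = (-7+5)/2 = -1.0000

M = (-1.5000, 7.5000, -1.0000)


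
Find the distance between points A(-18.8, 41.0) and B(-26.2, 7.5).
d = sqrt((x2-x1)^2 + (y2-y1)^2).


dx = -26.2 + 18.8 = -7.4
dy = 7.5 - 41.0 = -33.5
d = sqrt(54.76 + 1122.25) = sqrt(1177.01) = 34.3076

34.3076


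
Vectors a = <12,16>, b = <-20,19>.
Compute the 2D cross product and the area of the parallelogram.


cross = 12*19 - 16*(-20) = 228 + 320 = 548
Parallelogram area = |548| = 548

cross = 548, parallelogram area = 548


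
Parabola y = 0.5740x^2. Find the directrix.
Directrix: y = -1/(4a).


a = 0.5740
1/(4a) = 0.4355
directrix: y = -0.4355 = -0.4355

y = -0.4355


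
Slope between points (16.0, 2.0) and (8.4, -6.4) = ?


dy = -6.4 - 2.0 = -8.4
dx = 8.4 - 16.0 = -7.6
m = -8.4/(-7.6) = 1.1053

m = 1.1053


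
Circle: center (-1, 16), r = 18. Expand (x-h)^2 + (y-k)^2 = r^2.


(x+ 1)^2 + (y-16)^2 = 18^2
D = -2h = 2, E = -2k = -32
F = h^2+k^2-r^2 = 1+256-324 = -67

x^2 + y^2 + 2x - 32y - 67 = 0


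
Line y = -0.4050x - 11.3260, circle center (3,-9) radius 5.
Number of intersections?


Substitute y = -0.4050x - 11.3260: (x-3)^2 + (-0.4050x- 11.3260+ 9)^2 = 25
Expand to Ax^2 + Bx + C = 0, where b-k = -2.326
A = 1+m^2 = 1.164025
B = 2(m(b-k) - h) = 2(-0.4050*(-2.326) - 3) = -4.11594
C = h^2 + (b-k)^2 - r^2 = 9 + 5.410276 - 25 = -10.589724
disc = B^2-4AC = 16.9410 + 49.3068 = 66.2478
disc > 0

2 intersection points


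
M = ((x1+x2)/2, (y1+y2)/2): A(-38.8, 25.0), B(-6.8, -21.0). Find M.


Mx = (-38.8 - 6.8)/2 = -45.6/2 = -22.8000
My = (25.0 - 21.0)/2 = 4.0/2 = 2.0000

(-22.8000, 2.0000)


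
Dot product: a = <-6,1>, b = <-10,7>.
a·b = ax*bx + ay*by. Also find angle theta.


a·b = -6*(-10) + 1*7 = 60 + 7 = 67
|a| = sqrt(36+1) = 6.0828
|b| = sqrt(100+49) = 12.2066
cos(theta) = 67/(sqrt(37)*sqrt(149)) = 67/sqrt(5513) = 0.902362
theta = arccos(67/sqrt(5513)) = 25.5297 degrees

a·b = 67, theta = 25.5297 deg


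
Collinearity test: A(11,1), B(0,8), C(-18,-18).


11*(8+ 18) + 0*(-18-1) - 18*(1-8)
= 286 + 0 + 126 = 412

No, not collinear (determinant = 412)


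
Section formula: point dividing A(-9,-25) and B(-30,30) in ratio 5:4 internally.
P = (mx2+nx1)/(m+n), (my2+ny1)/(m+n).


Px = (5*(-30) + 4*(-9))/9 = -186/9 = -20.6667
Py = (5*30 + 4*(-25))/9 = 50/9 = 5.5556

P = (-20.6667, 5.5556)


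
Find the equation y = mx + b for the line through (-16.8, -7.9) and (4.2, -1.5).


m = (6.4)/(21.0) = 0.3048
b = y1 - m*x1 = -7.9 - (6.4*(-16.8))/(21.0) = -7.9 + 5.1200 = -2.7800

y = 0.3048x - 2.7800


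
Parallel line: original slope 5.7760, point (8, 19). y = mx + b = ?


Parallel lines have equal slopes.
m2 = 5.7760
b2 = 19 - 5.7760*8 = -27.2080

y = 5.7760x - 27.2080


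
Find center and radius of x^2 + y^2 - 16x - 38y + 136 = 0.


h = -D/2 = 16/2 = 8
k = -E/2 = 38/2 = 19
r^2 = h^2 + k^2 - F = 64 + 361 - 136 = 289
r = 17

Center (8, 19), radius = 17


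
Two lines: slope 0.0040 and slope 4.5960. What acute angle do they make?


m1-m2 = -4.592
1+m1*m2 = 1.018384
tan(theta) = |-4.592/1.018384| = 4.509105
theta = arctan(|-4.592/1.018384|) = 77.4957 degrees (acute angle)

77.4957 degrees


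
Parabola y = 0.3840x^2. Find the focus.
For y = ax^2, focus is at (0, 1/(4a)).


a = 0.3840
4a = 1.5360
focus = (0, 1/1.5360) = (0, 0.6510)

Focus = (0, 0.6510)


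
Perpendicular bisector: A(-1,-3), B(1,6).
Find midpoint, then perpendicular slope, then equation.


Midpoint = (0, 1.5)
Slope of AB = dy/dx = 9/2 = 4.5000
Perp slope = -dx/dy = -2/9 = -0.2222
b = My - (perp slope)*Mx = 1.5 + (2*0)/9 = 1.5 + 0 = 1.5000

y = -0.2222x + 1.5000


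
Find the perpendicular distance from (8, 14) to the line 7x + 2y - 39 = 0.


|7*8 + 2*14 - 39| = |45| = 45
sqrt(49 + 4) = sqrt(53) = 7.2801
d = 45/sqrt(53) = 6.1812

6.1812


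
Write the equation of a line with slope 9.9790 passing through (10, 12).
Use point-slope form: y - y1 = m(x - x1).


y - 12 = 9.9790(x - 10)
y = 9.9790x + 12 - 9.9790*10
y = 9.9790x - 87.7900

y = 9.9790x - 87.7900


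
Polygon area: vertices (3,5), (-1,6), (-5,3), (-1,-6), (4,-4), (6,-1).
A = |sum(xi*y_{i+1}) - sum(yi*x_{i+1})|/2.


sum(xi*y_{i+1}) = 3*6 - 1*3 - 5*(-6) - 1*(-4) + 4*(-1) + 6*5 = 75
sum(yi*x_{i+1}) = 5*(-1) + 6*(-5) + 3*(-1) - 6*4 - 4*6 - 1*3 = -89
Area = |75 + 89|/2 = 164/2 = 82.0000

82.0000 sq units


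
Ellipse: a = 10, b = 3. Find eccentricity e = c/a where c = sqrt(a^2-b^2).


c = sqrt(100-9) = sqrt(91) = 9.5394
e = c/a = sqrt(91)/10 = 0.9539

e = 0.9539


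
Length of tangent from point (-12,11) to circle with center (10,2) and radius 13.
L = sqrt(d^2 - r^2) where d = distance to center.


d = sqrt((-12-10)^2 + (11-2)^2) = sqrt(484+81) = 23.7697
L = sqrt(565.0000 - 169) = sqrt(396.0000) = 19.8997

19.8997


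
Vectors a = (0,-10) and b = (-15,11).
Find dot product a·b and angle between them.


a·b = 0*(-15) - 10*11 = 0 - 110 = -110
|a| = sqrt(0+100) = 10.0000
|b| = sqrt(225+121) = 18.6011
cos(theta) = -110/(sqrt(100)*sqrt(346)) = -110/sqrt(34600) = -0.591364
theta = arccos(-110/sqrt(34600)) = 126.2538 degrees

a·b = -110, theta = 126.2538 deg


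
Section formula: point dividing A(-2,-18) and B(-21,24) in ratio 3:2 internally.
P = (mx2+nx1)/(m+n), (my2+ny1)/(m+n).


Px = (3*(-21) + 2*(-2))/5 = -67/5 = -13.4000
Py = (3*24 + 2*(-18))/5 = 36/5 = 7.2000

P = (-13.4000, 7.2000)


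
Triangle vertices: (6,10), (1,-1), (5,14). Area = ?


6*(-1-14) = -90
1*(14-10) = 4
5*(10+ 1) = 55
sum = -31
Area = |-31|/2 = 15.5000

15.5000 sq units


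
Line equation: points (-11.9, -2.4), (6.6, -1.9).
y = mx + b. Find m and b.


m = (0.5)/(18.5) = 0.0270
b = y1 - m*x1 = -2.4 - (0.5*(-11.9))/(18.5) = -2.4 + 0.3216 = -2.0784

y = 0.0270x - 2.0784


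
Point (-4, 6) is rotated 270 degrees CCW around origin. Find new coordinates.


cos(270) = 0, sin(270) = -1
x' = -4*0 - 6*(-1) = 6
y' = -4*(-1) + 6*0 = 4

(6, 4)


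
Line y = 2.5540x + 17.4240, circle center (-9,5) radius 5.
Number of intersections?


Substitute y = 2.5540x + 17.4240: (x+ 9)^2 + (2.5540x+17.4240-5)^2 = 25
Expand to Ax^2 + Bx + C = 0, where b-k = 12.424
A = 1+m^2 = 7.522916
B = 2(m(b-k) - h) = 2(2.5540*12.424 + 9) = 81.461792
C = h^2 + (b-k)^2 - r^2 = 81 + 154.355776 - 25 = 210.355776
disc = B^2-4AC = 6636.0236 - 6329.9553 = 306.0683
disc > 0

2 intersection points


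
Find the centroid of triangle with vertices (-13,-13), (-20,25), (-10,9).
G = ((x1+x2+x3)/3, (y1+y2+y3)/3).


Gx = (-13- 20- 10)/3 = -43/3 = -14.3333
Gy = (-13+25+9)/3 = 21/3 = 7.0000

G = (-14.3333, 7.0000)


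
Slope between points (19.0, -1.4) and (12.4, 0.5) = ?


dy = 0.5 + 1.4 = 1.9
dx = 12.4 - 19.0 = -6.6
m = 1.9/(-6.6) = -0.2879

m = -0.2879


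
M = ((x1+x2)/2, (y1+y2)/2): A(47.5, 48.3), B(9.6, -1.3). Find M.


Mx = (47.5 + 9.6)/2 = 57.1/2 = 28.5500
My = (48.3 - 1.3)/2 = 47.0/2 = 23.5000

(28.5500, 23.5000)


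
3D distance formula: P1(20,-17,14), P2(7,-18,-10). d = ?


dx=-13, dy=-1, dz=-24
d = sqrt(169+1+576) = sqrt(746) = 27.3130

27.3130


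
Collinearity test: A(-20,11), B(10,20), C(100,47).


-20*(20-47) + 10*(47-11) + 100*(11-20)
= 540 + 360 - 900 = 0

Yes, collinear (determinant = 0)


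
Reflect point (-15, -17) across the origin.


Reflection rule for origin: (-x, -y)
(-15, -17) -> (15, 17)

(15, 17)


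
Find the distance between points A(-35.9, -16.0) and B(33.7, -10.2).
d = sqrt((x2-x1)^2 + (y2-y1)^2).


dx = 33.7 + 35.9 = 69.6
dy = -10.2 + 16.0 = 5.8
d = sqrt(4844.16 + 33.64) = sqrt(4877.8) = 69.8412

69.8412


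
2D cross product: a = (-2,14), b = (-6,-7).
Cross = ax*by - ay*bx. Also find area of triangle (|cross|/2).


cross = -2*(-7) - 14*(-6) = 14 + 84 = 98
Triangle area = |98|/2 = 98/2 = 49.0000

cross = 98, triangle area = 49.0000


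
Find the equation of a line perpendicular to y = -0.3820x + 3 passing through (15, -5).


Perpendicular slope = -1/m1 = -1/(-0.3820) = 2.6178
b2 = y0 - m2*x0 = -5 + 15/(-0.3820) = -5 - 39.2670 = -44.2670

y = 2.6178x - 44.2670


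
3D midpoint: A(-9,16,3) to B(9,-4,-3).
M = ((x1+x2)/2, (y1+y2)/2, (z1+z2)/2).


Mx = (-9+9)/2 = 0
My = (16- 4)/2 = 6.0000
Mz = (3- 3)/2 = 0

M = (0, 6.0000, 0)


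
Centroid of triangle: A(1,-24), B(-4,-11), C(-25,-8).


Gx = (1- 4- 25)/3 = -28/3 = -9.3333
Gy = (-24- 11- 8)/3 = -43/3 = -14.3333

G = (-9.3333, -14.3333)


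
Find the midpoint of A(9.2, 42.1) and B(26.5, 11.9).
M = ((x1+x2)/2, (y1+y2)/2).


Mx = (9.2 + 26.5)/2 = 35.7/2 = 17.8500
My = (42.1 + 11.9)/2 = 54.0/2 = 27.0000

(17.8500, 27.0000)


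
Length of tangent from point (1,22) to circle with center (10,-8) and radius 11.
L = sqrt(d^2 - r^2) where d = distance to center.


d = sqrt((1-10)^2 + (22+ 8)^2) = sqrt(81+900) = 31.3209
L = sqrt(981.0000 - 121) = sqrt(860.0000) = 29.3258

29.3258


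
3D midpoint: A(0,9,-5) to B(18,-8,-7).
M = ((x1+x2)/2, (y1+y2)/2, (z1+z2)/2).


Mx = (0+18)/2 = 9.0000
My = (9- 8)/2 = 0.5000
Mz = (-5- 7)/2 = -6.0000

M = (9.0000, 0.5000, -6.0000)


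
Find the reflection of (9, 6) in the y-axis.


Reflection rule for y-axis: (-x, y)
(9, 6) -> (-9, 6)

(-9, 6)


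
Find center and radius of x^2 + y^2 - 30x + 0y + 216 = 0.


h = -D/2 = 30/2 = 15
k = -E/2 = 0/2 = 0
r^2 = h^2 + k^2 - F = 225 + 0 - 216 = 9
r = 3

Center (15, 0), radius = 3


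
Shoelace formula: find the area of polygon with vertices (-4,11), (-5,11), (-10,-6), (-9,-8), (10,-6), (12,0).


sum(xi*y_{i+1}) = -4*11 - 5*(-6) - 10*(-8) - 9*(-6) + 10*0 + 12*11 = 252
sum(yi*x_{i+1}) = 11*(-5) + 11*(-10) - 6*(-9) - 8*10 - 6*12 + 0*(-4) = -263
Area = |252 + 263|/2 = 515/2 = 257.5000

257.5000 sq units


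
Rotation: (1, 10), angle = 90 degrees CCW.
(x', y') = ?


cos(90) = 0, sin(90) = 1
x' = 1*0 - 10*1 = -10
y' = 1*1 + 10*0 = 1

(-10, 1)


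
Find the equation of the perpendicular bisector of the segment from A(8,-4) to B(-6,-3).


Midpoint = (1, -3.5)
Slope of AB = dy/dx = 1/(-14) = -0.0714
Perp slope = -dx/dy = 14/1 = 14.0000
b = My - (perp slope)*Mx = -3.5 + (-14*1)/1 = -3.5 - 14.0000 = -17.5000

y = 14.0000x - 17.5000


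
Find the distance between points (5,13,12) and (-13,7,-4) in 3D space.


dx=-18, dy=-6, dz=-16
d = sqrt(324+36+256) = sqrt(616) = 24.8193

24.8193


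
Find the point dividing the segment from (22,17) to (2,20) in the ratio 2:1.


Px = (2*2 + 1*22)/3 = 26/3 = 8.6667
Py = (2*20 + 1*17)/3 = 57/3 = 19.0000

P = (8.6667, 19.0000)


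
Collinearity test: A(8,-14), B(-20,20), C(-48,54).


8*(20-54) - 20*(54+ 14) - 48*(-14-20)
= -272 - 1360 + 1632 = 0

Yes, collinear (determinant = 0)


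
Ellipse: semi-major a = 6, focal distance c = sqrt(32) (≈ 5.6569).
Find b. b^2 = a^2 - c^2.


b^2 = 6^2 - (sqrt(32))^2 = 36 - 32 = 4
b = sqrt(4) = 2

b = 2


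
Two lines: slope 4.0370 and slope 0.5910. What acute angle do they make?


m1-m2 = 3.446
1+m1*m2 = 3.385867
tan(theta) = |3.446/3.385867| = 1.017760
theta = arctan(|3.446/3.385867|) = 45.5043 degrees (acute angle)

45.5043 degrees


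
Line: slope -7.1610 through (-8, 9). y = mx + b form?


y - 9 = -7.1610(x + 8)
y = -7.1610x + 9 + 7.1610*(-8)
y = -7.1610x - 48.2880

y = -7.1610x - 48.2880


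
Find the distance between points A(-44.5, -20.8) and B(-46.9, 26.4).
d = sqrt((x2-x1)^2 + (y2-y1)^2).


dx = -46.9 + 44.5 = -2.4
dy = 26.4 + 20.8 = 47.2
d = sqrt(5.76 + 2227.84) = sqrt(2233.6) = 47.2610

47.2610


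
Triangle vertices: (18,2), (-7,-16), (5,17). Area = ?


18*(-16-17) = -594
-7*(17-2) = -105
5*(2+ 16) = 90
sum = -609
Area = |-609|/2 = 304.5000

304.5000 sq units


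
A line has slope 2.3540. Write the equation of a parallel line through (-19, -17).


Parallel lines have equal slopes.
m2 = 2.3540
b2 = -17 - 2.3540*(-19) = 27.7260

y = 2.3540x + 27.7260


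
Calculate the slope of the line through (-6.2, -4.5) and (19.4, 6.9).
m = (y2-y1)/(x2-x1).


dy = 6.9 + 4.5 = 11.4
dx = 19.4 + 6.2 = 25.6
m = 11.4/25.6 = 0.4453

m = 0.4453


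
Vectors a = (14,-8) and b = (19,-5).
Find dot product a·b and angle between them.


a·b = 14*19 - 8*(-5) = 266 + 40 = 306
|a| = sqrt(196+64) = 16.1245
|b| = sqrt(361+25) = 19.6469
cos(theta) = 306/(sqrt(260)*sqrt(386)) = 306/sqrt(100360) = 0.965920
theta = arccos(306/sqrt(100360)) = 15.0013 degrees

a·b = 306, theta = 15.0013 deg


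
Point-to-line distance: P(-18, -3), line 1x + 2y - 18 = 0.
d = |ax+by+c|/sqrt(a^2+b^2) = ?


|1*(-18) + 2*(-3) - 18| = |-42| = 42
sqrt(1 + 4) = sqrt(5) = 2.2361
d = 42/sqrt(5) = 18.7830

18.7830


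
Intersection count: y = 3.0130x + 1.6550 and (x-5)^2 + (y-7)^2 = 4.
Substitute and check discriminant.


Substitute y = 3.0130x + 1.6550: (x-5)^2 + (3.0130x+1.6550-7)^2 = 4
Expand to Ax^2 + Bx + C = 0, where b-k = -5.345
A = 1+m^2 = 10.078169
B = 2(m(b-k) - h) = 2(3.0130*(-5.345) - 5) = -42.20897
C = h^2 + (b-k)^2 - r^2 = 25 + 28.569025 - 4 = 49.569025
disc = B^2-4AC = 1781.5971 - 1998.2600 = -216.6629
disc < 0

0 intersection points


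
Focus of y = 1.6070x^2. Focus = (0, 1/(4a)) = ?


a = 1.6070
4a = 6.4280
focus = (0, 1/6.4280) = (0, 0.1556)

Focus = (0, 0.1556)


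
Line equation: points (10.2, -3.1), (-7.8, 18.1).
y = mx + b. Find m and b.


m = (21.2)/(-18.0) = -1.1778
b = y1 - m*x1 = -3.1 - (21.2*10.2)/(-18.0) = -3.1 + 12.0133 = 8.9133

y = -1.1778x + 8.9133


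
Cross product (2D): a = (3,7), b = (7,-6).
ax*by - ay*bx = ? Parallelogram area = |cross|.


cross = 3*(-6) - 7*7 = -18 - 49 = -67
Parallelogram area = |-67| = 67

cross = -67, parallelogram area = 67


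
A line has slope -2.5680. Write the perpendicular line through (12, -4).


Perpendicular slope = -1/m1 = -1/(-2.5680) = 0.3894
b2 = y0 - m2*x0 = -4 + 12/(-2.5680) = -4 - 4.6729 = -8.6729

y = 0.3894x - 8.6729


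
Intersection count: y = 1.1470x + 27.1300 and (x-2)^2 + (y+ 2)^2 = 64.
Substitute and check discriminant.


Substitute y = 1.1470x + 27.1300: (x-2)^2 + (1.1470x+27.1300+ 2)^2 = 64
Expand to Ax^2 + Bx + C = 0, where b-k = 29.13
A = 1+m^2 = 2.315609
B = 2(m(b-k) - h) = 2(1.1470*29.13 - 2) = 62.82422
C = h^2 + (b-k)^2 - r^2 = 4 + 848.5569 - 64 = 788.5569
disc = B^2-4AC = 3946.8826 - 7303.9578 = -3357.0752
disc < 0

0 intersection points


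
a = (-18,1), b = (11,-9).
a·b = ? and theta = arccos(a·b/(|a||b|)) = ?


a·b = -18*11 + 1*(-9) = -198 - 9 = -207
|a| = sqrt(324+1) = 18.0278
|b| = sqrt(121+81) = 14.2127
cos(theta) = -207/(sqrt(325)*sqrt(202)) = -207/sqrt(65650) = -0.807891
theta = arccos(-207/sqrt(65650)) = 143.8904 degrees

a·b = -207, theta = 143.8904 deg


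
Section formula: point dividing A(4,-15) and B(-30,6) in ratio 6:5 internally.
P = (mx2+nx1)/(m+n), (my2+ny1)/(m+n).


Px = (6*(-30) + 5*4)/11 = -160/11 = -14.5455
Py = (6*6 + 5*(-15))/11 = -39/11 = -3.5455

P = (-14.5455, -3.5455)


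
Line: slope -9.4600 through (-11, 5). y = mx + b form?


y - 5 = -9.4600(x + 11)
y = -9.4600x + 5 + 9.4600*(-11)
y = -9.4600x - 99.0600

y = -9.4600x - 99.0600


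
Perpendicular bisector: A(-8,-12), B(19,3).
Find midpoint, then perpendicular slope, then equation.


Midpoint = (5.5, -4.5)
Slope of AB = dy/dx = 15/27 = 0.5556
Perp slope = -dx/dy = -27/15 = -1.8000
b = My - (perp slope)*Mx = -4.5 + (27*5.5)/15 = -4.5 + 9.9000 = 5.4000

y = -1.8000x + 5.4000


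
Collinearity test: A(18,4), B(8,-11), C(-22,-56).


18*(-11+ 56) + 8*(-56-4) - 22*(4+ 11)
= 810 - 480 - 330 = 0

Yes, collinear (determinant = 0)


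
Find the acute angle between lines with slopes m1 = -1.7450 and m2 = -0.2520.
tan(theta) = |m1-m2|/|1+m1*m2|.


m1-m2 = -1.493
1+m1*m2 = 1.43974
tan(theta) = |-1.493/1.43974| = 1.036993
theta = arctan(|-1.493/1.43974|) = 46.0404 degrees (acute angle)

46.0404 degrees


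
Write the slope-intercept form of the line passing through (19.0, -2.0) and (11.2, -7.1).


m = (-5.1)/(-7.8) = 0.6538
b = y1 - m*x1 = -2.0 - (-5.1*19.0)/(-7.8) = -2.0 - 12.4231 = -14.4231

y = 0.6538x - 14.4231


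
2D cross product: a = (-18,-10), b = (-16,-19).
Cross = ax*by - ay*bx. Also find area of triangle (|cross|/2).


cross = -18*(-19) + 10*(-16) = 342 - 160 = 182
Triangle area = |182|/2 = 182/2 = 91.0000

cross = 182, triangle area = 91.0000


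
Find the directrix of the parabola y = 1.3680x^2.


a = 1.3680
1/(4a) = 0.1827
directrix: y = -0.1827 = -0.1827

y = -0.1827


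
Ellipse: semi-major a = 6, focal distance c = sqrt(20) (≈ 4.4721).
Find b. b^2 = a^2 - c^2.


b^2 = 6^2 - (sqrt(20))^2 = 36 - 20 = 16
b = sqrt(16) = 4

b = 4


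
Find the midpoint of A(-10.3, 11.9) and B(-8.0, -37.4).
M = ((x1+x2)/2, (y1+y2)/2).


Mx = (-10.3 - 8.0)/2 = -18.3/2 = -9.1500
My = (11.9 - 37.4)/2 = -25.5/2 = -12.7500

(-9.1500, -12.7500)


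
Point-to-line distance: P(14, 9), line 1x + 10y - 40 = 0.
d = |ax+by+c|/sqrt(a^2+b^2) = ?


|1*14 + 10*9 - 40| = |64| = 64
sqrt(1 + 100) = sqrt(101) = 10.0499
d = 64/sqrt(101) = 6.3682

6.3682


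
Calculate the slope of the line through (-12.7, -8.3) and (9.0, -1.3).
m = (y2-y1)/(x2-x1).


dy = -1.3 + 8.3 = 7
dx = 9.0 + 12.7 = 21.7
m = 7/21.7 = 0.3226

m = 0.3226


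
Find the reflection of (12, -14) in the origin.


Reflection rule for origin: (-x, -y)
(12, -14) -> (-12, 14)

(-12, 14)


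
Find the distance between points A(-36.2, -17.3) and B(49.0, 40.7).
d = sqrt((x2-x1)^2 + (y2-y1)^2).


dx = 49.0 + 36.2 = 85.2
dy = 40.7 + 17.3 = 58.0
d = sqrt(7259.04 + 3364.0) = sqrt(10623.04) = 103.0681

103.0681


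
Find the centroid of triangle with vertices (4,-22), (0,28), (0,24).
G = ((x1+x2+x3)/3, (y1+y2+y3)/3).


Gx = (4+0+0)/3 = 4/3 = 1.3333
Gy = (-22+28+24)/3 = 30/3 = 10.0000

G = (1.3333, 10.0000)


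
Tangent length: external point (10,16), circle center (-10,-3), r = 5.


d = sqrt((10+ 10)^2 + (16+ 3)^2) = sqrt(400+361) = 27.5862
L = sqrt(761.0000 - 25) = sqrt(736.0000) = 27.1293

27.1293


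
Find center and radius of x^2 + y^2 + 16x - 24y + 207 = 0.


h = -D/2 = -16/2 = -8
k = -E/2 = 24/2 = 12
r^2 = h^2 + k^2 - F = 64 + 144 - 207 = 1
r = 1

Center (-8, 12), radius = 1


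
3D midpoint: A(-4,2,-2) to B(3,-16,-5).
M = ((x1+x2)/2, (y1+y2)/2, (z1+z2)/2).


Mx = (-4+3)/2 = -0.5000
My = (2- 16)/2 = -7.0000
Mz = (-2- 5)/2 = -3.5000

M = (-0.5000, -7.0000, -3.5000)


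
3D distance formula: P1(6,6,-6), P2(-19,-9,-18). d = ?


dx=-25, dy=-15, dz=-12
d = sqrt(625+225+144) = sqrt(994) = 31.5278

31.5278


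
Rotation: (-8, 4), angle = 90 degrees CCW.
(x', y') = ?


cos(90) = 0, sin(90) = 1
x' = -8*0 - 4*1 = -4
y' = -8*1 + 4*0 = -8

(-4, -8)


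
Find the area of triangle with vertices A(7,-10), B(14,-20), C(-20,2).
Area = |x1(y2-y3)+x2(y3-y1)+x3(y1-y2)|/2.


7*(-20-2) = -154
14*(2+ 10) = 168
-20*(-10+ 20) = -200
sum = -186
Area = |-186|/2 = 93.0000

93.0000 sq units


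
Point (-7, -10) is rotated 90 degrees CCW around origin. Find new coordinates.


cos(90) = 0, sin(90) = 1
x' = -7*0 + 10*1 = 10
y' = -7*1 - 10*0 = -7

(10, -7)


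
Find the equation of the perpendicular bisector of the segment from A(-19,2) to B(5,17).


Midpoint = (-7, 9.5)
Slope of AB = dy/dx = 15/24 = 0.6250
Perp slope = -dx/dy = -24/15 = -1.6000
b = My - (perp slope)*Mx = 9.5 + (24*(-7))/15 = 9.5 - 11.2000 = -1.7000

y = -1.6000x - 1.7000


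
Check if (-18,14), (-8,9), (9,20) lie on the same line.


-18*(9-20) - 8*(20-14) + 9*(14-9)
= 198 - 48 + 45 = 195

No, not collinear (determinant = 195)


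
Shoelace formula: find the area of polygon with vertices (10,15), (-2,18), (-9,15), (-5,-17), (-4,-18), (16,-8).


sum(xi*y_{i+1}) = 10*18 - 2*15 - 9*(-17) - 5*(-18) - 4*(-8) + 16*15 = 665
sum(yi*x_{i+1}) = 15*(-2) + 18*(-9) + 15*(-5) - 17*(-4) - 18*16 - 8*10 = -567
Area = |665 + 567|/2 = 1232/2 = 616.0000

616.0000 sq units


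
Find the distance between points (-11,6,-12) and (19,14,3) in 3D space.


dx=30, dy=8, dz=15
d = sqrt(900+64+225) = sqrt(1189) = 34.4819

34.4819


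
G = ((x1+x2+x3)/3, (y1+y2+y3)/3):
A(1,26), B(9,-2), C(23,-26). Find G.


Gx = (1+9+23)/3 = 33/3 = 11.0000
Gy = (26- 2- 26)/3 = -2/3 = -0.6667

G = (11.0000, -0.6667)


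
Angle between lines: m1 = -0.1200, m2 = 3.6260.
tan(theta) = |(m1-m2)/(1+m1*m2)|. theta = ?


m1-m2 = -3.746
1+m1*m2 = 0.56488
tan(theta) = |-3.746/0.56488| = 6.631497
theta = arctan(|-3.746/0.56488|) = 81.4247 degrees (acute angle)

81.4247 degrees


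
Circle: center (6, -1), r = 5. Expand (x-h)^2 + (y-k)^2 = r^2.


(x-6)^2 + (y+ 1)^2 = 5^2
D = -2h = -12, E = -2k = 2
F = h^2+k^2-r^2 = 36+1-25 = 12

x^2 + y^2 - 12x + 2y + 12 = 0


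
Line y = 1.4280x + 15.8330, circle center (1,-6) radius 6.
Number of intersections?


Substitute y = 1.4280x + 15.8330: (x-1)^2 + (1.4280x+15.8330+ 6)^2 = 36
Expand to Ax^2 + Bx + C = 0, where b-k = 21.833
A = 1+m^2 = 3.039184
B = 2(m(b-k) - h) = 2(1.4280*21.833 - 1) = 60.355048
C = h^2 + (b-k)^2 - r^2 = 1 + 476.679889 - 36 = 441.679889
disc = B^2-4AC = 3642.7318 - 5369.3858 = -1726.6540
disc < 0

0 intersection points
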